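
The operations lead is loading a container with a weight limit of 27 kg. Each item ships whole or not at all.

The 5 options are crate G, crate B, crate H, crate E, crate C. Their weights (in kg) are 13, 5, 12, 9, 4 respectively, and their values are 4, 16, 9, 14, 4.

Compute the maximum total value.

Allowing fractional choices, the relaxed optimum would be about 40.8, but items are indivisible.
crate B + crate H + crate E: weight 5 + 12 + 9 = 26 ≤ 27, value 16 + 9 + 14 = 39.
crate B + crate E + crate C: weight 5 + 9 + 4 = 18 ≤ 27, value 16 + 14 + 4 = 34.
Best is crate B, crate H, and crate E with total value 39.

39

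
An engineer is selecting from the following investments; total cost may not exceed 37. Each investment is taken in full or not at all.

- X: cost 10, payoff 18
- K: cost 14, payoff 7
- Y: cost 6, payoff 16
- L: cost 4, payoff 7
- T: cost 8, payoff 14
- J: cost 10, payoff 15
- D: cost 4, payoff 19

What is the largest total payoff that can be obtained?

Take X, Y, L, J, and D: cost 10 + 6 + 4 + 10 + 4 = 34 ≤ 37, payoff 18 + 16 + 7 + 15 + 19 = 75.
No other feasible combination does better.

75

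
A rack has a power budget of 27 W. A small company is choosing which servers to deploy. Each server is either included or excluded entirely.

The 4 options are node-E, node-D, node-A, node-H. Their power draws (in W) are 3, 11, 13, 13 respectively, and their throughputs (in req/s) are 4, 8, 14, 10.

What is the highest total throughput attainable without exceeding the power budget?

26

This is a 0-1 knapsack instance.
Take node-E, node-D, and node-A: power draw 3 + 11 + 13 = 27 ≤ 27, throughput 4 + 8 + 14 = 26.
No other feasible combination does better.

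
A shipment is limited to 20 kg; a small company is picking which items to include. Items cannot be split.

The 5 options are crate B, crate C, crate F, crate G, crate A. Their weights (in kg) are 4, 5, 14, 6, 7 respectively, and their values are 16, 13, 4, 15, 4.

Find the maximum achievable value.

44

This is an integer program with binary decision variables.
Allowing fractional choices, the relaxed optimum would be about 46.9, but items are indivisible.
crate B + crate C + crate A: weight 4 + 5 + 7 = 16 ≤ 20, value 16 + 13 + 4 = 33.
crate B + crate G + crate A: weight 4 + 6 + 7 = 17 ≤ 20, value 16 + 15 + 4 = 35.
crate B + crate C + crate G: weight 4 + 5 + 6 = 15 ≤ 20, value 16 + 13 + 15 = 44.
Best is crate B, crate C, and crate G with total value 44.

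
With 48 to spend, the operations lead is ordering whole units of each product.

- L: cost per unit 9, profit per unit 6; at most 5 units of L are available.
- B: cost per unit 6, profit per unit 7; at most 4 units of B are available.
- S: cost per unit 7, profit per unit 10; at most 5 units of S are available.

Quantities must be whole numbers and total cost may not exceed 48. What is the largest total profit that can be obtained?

Take 2×B and 5×S: cost 47 ≤ 48, profit 2·7 + 5·10 = 64.
S has the best ratio (10/7) and is taken to its limit of 5; remaining capacity is filled optimally with the others.

64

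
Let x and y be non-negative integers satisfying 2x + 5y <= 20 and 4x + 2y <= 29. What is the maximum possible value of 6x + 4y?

42

Relaxing integrality, the LP optimum is 44.88 at (x,y) = (6.56, 1.38), which is not an integer point.
(x,y)=(7,0): 2·7+5·0=14≤20, 4·7+2·0=28≤29, objective 42.
(x,y)=(6,1): 2·6+5·1=17≤20, 4·6+2·1=26≤29, objective 40.
(x,y)=(5,2): 2·5+5·2=20≤20, 4·5+2·2=24≤29, objective 38.
(x,y)=(6,0): 2·6+5·0=12≤20, 4·6+2·0=24≤29, objective 36.
The best lattice point is (7,0), giving 42.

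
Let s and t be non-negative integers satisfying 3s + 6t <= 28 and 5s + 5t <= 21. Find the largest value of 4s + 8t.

32

(s,t)=(0,4) is feasible, giving 32.
(s,t)=(1,3) is feasible, giving 28.
(s,t)=(0,3) is feasible, giving 24.
No feasible integer point exceeds 32.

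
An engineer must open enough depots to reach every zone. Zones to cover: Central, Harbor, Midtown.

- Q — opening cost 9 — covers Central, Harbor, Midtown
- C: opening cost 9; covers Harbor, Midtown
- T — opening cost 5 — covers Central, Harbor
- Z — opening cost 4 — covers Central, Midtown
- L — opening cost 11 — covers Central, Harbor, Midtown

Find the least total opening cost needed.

Q alone covers Central, Harbor, Midtown — every zone.
Total opening cost: 9.
No cover costs less than 9.

9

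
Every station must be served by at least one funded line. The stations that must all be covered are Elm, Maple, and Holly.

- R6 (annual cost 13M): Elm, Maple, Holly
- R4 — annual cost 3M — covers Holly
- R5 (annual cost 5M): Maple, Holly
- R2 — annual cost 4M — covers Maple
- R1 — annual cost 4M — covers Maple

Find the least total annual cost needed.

13

This is a weighted set-cover instance.
R6 alone covers Elm, Maple, Holly — every station.
Total annual cost: 13.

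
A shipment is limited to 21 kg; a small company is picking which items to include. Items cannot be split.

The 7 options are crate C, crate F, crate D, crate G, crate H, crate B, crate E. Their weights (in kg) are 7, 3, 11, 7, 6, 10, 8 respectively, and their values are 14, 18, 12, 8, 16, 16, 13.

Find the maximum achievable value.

This is a 0-1 knapsack instance.
crate C + crate F + crate H: weight 7 + 3 + 6 = 16 ≤ 21, value 14 + 18 + 16 = 48.
crate C + crate F + crate B: weight 7 + 3 + 10 = 20 ≤ 21, value 14 + 18 + 16 = 48.
crate F + crate H + crate B: weight 3 + 6 + 10 = 19 ≤ 21, value 18 + 16 + 16 = 50.
Best is crate F, crate H, and crate B with total value 50.

50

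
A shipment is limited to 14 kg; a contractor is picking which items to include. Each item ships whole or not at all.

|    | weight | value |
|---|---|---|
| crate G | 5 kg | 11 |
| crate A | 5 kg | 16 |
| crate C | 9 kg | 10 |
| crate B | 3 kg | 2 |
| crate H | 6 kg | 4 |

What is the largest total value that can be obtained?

29

Take crate G, crate A, and crate B: weight 5 + 5 + 3 = 13 ≤ 14, value 11 + 16 + 2 = 29.
No other feasible combination does better.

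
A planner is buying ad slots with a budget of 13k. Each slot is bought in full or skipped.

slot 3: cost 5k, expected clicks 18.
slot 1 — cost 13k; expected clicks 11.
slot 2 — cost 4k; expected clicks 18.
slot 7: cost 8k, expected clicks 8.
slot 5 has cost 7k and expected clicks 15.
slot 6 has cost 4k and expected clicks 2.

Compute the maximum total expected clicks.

Treat it as a binary knapsack problem.
slot 3 + slot 2 + slot 6: cost 5 + 4 + 4 = 13 ≤ 13, expected clicks 18 + 18 + 2 = 38.
slot 3 + slot 2: cost 5 + 4 = 9 ≤ 13, expected clicks 18 + 18 = 36.
Best is slot 3, slot 2, and slot 6 with total expected clicks 38.

38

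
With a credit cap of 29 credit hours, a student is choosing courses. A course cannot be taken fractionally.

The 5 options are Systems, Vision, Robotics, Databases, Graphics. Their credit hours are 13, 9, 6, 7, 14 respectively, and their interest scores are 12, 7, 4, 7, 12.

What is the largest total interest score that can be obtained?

Allowing fractional choices, the relaxed optimum would be about 26.7, but courses are indivisible.
Systems + Vision + Databases: credit hours 13 + 9 + 7 = 29 ≤ 29, interest score 12 + 7 + 7 = 26.
Systems + Graphics: credit hours 13 + 14 = 27 ≤ 29, interest score 12 + 12 = 24.
Systems + Robotics + Databases: credit hours 13 + 6 + 7 = 26 ≤ 29, interest score 12 + 4 + 7 = 23.
Best is Systems, Vision, and Databases with total interest score 26.

26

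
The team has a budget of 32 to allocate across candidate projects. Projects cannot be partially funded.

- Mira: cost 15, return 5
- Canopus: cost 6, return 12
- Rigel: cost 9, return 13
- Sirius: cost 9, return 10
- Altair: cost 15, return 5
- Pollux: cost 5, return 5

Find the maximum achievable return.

40

Take Canopus, Rigel, Sirius, and Pollux: cost 6 + 9 + 9 + 5 = 29 ≤ 32, return 12 + 13 + 10 + 5 = 40.
No other feasible combination does better.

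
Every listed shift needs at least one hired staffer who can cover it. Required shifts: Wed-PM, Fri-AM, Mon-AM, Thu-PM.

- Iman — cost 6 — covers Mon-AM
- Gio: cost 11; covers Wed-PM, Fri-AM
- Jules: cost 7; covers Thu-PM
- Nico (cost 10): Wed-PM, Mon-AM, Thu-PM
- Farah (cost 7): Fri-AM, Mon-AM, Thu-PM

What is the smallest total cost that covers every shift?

Choose Nico and Farah: together they cover Wed-PM, Fri-AM, Mon-AM, Thu-PM — every shift.
Total cost: 10 + 7 = 17.
No cover costs less than 17.

17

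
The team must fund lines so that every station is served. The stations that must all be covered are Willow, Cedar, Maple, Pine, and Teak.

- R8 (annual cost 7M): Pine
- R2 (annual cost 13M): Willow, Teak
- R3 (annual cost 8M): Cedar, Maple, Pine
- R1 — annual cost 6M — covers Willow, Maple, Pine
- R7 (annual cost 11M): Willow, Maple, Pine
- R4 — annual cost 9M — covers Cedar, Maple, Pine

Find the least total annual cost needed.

21

This is a weighted set-cover instance.
The greedy cost-per-new-station heuristic would pick R1, R3, and R2 for 27, but a cheaper cover exists.
Choose R2 and R3: together they cover Willow, Cedar, Maple, Pine, Teak — every station.
Total annual cost: 13 + 8 = 21.
No cover costs less than 21.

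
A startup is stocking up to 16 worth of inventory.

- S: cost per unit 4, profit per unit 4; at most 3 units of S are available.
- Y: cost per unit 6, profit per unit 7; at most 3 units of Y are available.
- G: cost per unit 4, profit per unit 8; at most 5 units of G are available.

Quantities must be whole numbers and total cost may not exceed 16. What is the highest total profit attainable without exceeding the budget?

32

1×S and 3×G: cost 16 ≤ 16, profit 1·4 + 3·8 = 28.
4×G: cost 16 ≤ 16, profit 4·8 = 32.
Best is 32.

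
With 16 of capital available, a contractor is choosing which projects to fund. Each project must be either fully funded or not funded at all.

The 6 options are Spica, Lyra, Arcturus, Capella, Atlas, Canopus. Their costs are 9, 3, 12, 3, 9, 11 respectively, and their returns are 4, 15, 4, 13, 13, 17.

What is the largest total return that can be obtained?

41

Allowing fractional choices, the relaxed optimum would be about 43.5, but projects are indivisible.
Lyra + Capella + Atlas: cost 3 + 3 + 9 = 15 ≤ 16, return 15 + 13 + 13 = 41.
Lyra + Canopus: cost 3 + 11 = 14 ≤ 16, return 15 + 17 = 32.
Spica + Lyra + Capella: cost 9 + 3 + 3 = 15 ≤ 16, return 4 + 15 + 13 = 32.
Best is Lyra, Capella, and Atlas with total return 41.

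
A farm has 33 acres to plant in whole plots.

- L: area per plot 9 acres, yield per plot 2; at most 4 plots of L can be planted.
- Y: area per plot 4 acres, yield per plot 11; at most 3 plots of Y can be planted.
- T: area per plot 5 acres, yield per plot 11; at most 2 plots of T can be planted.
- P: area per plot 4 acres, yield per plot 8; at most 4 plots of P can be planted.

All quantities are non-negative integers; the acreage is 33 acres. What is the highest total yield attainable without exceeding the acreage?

Y has the best ratio (11/4); taking only Y gives at most 3×11 = 33 (stopped by the supply cap of 3).
Mixing does better — 3×Y, 1×T, and 4×P: area 33 ≤ 33, yield 3·11 + 1·11 + 4·8 = 76.

76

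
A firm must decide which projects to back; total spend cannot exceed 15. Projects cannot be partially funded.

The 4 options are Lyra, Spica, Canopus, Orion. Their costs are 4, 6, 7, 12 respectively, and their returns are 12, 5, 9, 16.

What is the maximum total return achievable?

Allowing fractional choices, the relaxed optimum would be about 26.7, but projects are indivisible.
Lyra + Canopus: cost 4 + 7 = 11 ≤ 15, return 12 + 9 = 21.
Lyra + Spica: cost 4 + 6 = 10 ≤ 15, return 12 + 5 = 17.
Best is Lyra and Canopus with total return 21.

21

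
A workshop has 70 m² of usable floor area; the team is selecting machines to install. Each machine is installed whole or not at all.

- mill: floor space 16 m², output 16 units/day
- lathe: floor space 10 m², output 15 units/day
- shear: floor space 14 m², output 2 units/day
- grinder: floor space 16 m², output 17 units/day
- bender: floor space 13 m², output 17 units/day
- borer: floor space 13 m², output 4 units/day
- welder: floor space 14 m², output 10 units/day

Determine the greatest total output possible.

Allowing fractional choices, the relaxed optimum would be about 75.3, but machines are indivisible.
mill + lathe + grinder + bender + borer: floor space 16 + 10 + 16 + 13 + 13 = 68 ≤ 70, output 16 + 15 + 17 + 17 + 4 = 69.
mill + lathe + grinder + bender + welder: floor space 16 + 10 + 16 + 13 + 14 = 69 ≤ 70, output 16 + 15 + 17 + 17 + 10 = 75.
Best is mill, lathe, grinder, bender, and welder with total output 75.

75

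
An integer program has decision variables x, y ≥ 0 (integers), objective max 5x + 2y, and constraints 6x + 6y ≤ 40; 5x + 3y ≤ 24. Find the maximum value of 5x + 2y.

22

(x,y)=(4,1): 6·4+6·1=30≤40, 5·4+3·1=23≤24, objective 22.
(x,y)=(4,0): 6·4+6·0=24≤40, 5·4+3·0=20≤24, objective 20.
No feasible integer point exceeds 22.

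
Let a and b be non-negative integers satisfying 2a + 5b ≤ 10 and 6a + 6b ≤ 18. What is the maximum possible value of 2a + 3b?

(a,b)=(2,1): 2·2+5·1=9≤10, 6·2+6·1=18≤18, objective 7.
(a,b)=(3,0): 2·3+5·0=6≤10, 6·3+6·0=18≤18, objective 6.
(a,b)=(0,2): 2·0+5·2=10≤10, 6·0+6·2=12≤18, objective 6.
The best lattice point is (2,1), giving 7.

7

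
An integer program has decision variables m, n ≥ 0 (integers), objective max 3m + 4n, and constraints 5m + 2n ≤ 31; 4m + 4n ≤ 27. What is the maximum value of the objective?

(m,n)=(0,6) is feasible, giving 24.
(m,n)=(1,5) is feasible, giving 23.
No feasible integer point exceeds 24.

24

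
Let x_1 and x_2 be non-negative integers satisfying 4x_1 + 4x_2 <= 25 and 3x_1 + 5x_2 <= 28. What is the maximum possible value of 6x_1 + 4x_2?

(x_1,x_2)=(6,0): 4·6+4·0=24≤25, 3·6+5·0=18≤28, objective 36.
(x_1,x_2)=(5,1): 4·5+4·1=24≤25, 3·5+5·1=20≤28, objective 34.
(x_1,x_2)=(5,0): 4·5+4·0=20≤25, 3·5+5·0=15≤28, objective 30.
The best lattice point is (6,0), giving 36.

36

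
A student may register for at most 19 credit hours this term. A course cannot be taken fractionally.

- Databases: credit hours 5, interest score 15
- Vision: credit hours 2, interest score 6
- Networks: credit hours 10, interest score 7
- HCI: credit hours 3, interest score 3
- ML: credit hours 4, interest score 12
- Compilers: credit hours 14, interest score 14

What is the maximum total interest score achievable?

Databases + Vision + HCI + ML: credit hours 5 + 2 + 3 + 4 = 14 ≤ 19, interest score 15 + 6 + 3 + 12 = 36.
Databases + Networks + ML: credit hours 5 + 10 + 4 = 19 ≤ 19, interest score 15 + 7 + 12 = 34.
Best is Databases, Vision, HCI, and ML with total interest score 36.

36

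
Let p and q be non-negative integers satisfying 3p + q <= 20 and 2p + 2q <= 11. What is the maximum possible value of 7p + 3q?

35

The continuous relaxation peaks at (5.5, 0) with value 38.50; rounding to a feasible lattice point costs some objective.
(p,q)=(5,0) is feasible, giving 35.
(p,q)=(4,1) is feasible, giving 31.
(p,q)=(4,0) is feasible, giving 28.
No feasible integer point exceeds 35.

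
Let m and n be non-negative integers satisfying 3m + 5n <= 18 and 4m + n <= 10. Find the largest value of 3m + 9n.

30

Relaxing integrality, the LP optimum is 32.40 at (m,n) = (0, 3.6), which is not an integer point.
(m,n)=(1,3): 3·1+5·3=18≤18, 4·1+1·3=7≤10, objective 30.
(m,n)=(0,3): 3·0+5·3=15≤18, 4·0+1·3=3≤10, objective 27.
Maximum is 30 at (m,n)=(1,3).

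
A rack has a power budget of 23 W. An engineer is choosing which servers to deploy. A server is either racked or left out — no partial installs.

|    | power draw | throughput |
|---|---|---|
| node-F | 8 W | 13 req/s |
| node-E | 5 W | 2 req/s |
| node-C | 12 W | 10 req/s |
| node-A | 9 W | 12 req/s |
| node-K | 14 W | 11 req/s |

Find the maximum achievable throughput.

27

node-F + node-A: power draw 8 + 9 = 17 ≤ 23, throughput 13 + 12 = 25.
node-F + node-K: power draw 8 + 14 = 22 ≤ 23, throughput 13 + 11 = 24.
node-F + node-E + node-A: power draw 8 + 5 + 9 = 22 ≤ 23, throughput 13 + 2 + 12 = 27.
Best is node-F, node-E, and node-A with total throughput 27.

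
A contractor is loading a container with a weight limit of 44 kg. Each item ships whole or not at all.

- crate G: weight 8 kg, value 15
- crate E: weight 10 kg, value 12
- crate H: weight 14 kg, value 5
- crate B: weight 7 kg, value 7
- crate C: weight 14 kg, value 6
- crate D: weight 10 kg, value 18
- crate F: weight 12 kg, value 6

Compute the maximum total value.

crate G + crate E + crate B + crate D: weight 8 + 10 + 7 + 10 = 35 ≤ 44, value 15 + 12 + 7 + 18 = 52.
crate G + crate E + crate D + crate F: weight 8 + 10 + 10 + 12 = 40 ≤ 44, value 15 + 12 + 18 + 6 = 51.
Best is crate G, crate E, crate B, and crate D with total value 52.

52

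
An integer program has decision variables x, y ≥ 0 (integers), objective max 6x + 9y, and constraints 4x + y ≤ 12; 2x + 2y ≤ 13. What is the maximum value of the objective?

The continuous relaxation peaks at (0, 6.5) with value 58.50; rounding to a feasible lattice point costs some objective.
(x,y)=(0,6): 4·0+1·6=6≤12, 2·0+2·6=12≤13, objective 54.
(x,y)=(1,5): 4·1+1·5=9≤12, 2·1+2·5=12≤13, objective 51.
No feasible integer point exceeds 54.

54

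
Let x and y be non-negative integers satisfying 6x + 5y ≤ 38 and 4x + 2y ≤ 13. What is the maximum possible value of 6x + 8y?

Relaxing integrality, the LP optimum is 52.00 at (x,y) = (0, 6.5), which is not an integer point.
(x,y)=(0,6): 6·0+5·6=30≤38, 4·0+2·6=12≤13, objective 48.
(x,y)=(0,5): 6·0+5·5=25≤38, 4·0+2·5=10≤13, objective 40.
No feasible integer point exceeds 48.

48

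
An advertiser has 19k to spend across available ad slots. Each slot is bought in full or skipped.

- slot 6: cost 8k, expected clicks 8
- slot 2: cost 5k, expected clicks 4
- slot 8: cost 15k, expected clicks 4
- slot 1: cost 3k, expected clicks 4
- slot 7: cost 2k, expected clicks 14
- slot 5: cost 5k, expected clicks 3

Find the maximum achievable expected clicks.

This is an integer program with binary decision variables.
Take slot 6, slot 2, slot 1, and slot 7: cost 8 + 5 + 3 + 2 = 18 ≤ 19, expected clicks 8 + 4 + 4 + 14 = 30.
No other feasible combination does better.

30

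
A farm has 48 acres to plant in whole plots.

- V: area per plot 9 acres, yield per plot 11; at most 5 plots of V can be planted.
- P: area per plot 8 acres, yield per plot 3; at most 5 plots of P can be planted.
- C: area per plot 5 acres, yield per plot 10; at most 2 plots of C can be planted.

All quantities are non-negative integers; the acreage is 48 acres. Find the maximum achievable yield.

64

C has the best ratio (10/5); taking only C gives at most 2×10 = 20 (stopped by the supply cap of 2).
Mixing does better — 4×V and 2×C: area 46 ≤ 48, yield 4·11 + 2·10 = 64.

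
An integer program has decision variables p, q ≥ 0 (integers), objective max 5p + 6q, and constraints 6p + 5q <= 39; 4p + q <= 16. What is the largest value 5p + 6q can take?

42

Relaxing integrality, the LP optimum is 46.80 at (p,q) = (0, 7.8), which is not an integer point.
(p,q)=(0,7) is feasible, giving 42.
(p,q)=(1,6) is feasible, giving 41.
No feasible integer point exceeds 42.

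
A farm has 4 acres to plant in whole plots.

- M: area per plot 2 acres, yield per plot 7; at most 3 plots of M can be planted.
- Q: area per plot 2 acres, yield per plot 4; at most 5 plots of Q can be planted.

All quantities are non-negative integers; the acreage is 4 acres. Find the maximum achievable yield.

This is a bounded integer knapsack.
1×M and 1×Q: area 4 ≤ 4, yield 1·7 + 1·4 = 11.
2×M: area 4 ≤ 4, yield 2·7 = 14.
Best is 14.

14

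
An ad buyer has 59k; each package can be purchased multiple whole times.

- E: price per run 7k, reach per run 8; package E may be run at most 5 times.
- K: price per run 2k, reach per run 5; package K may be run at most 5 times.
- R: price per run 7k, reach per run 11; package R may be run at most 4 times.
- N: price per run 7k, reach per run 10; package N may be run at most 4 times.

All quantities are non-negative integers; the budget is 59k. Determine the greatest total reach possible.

5×K, 4×R, and 3×N: price 59 ≤ 59, reach 5·5 + 4·11 + 3·10 = 99.
5×K, 3×R, and 4×N: price 59 ≤ 59, reach 5·5 + 3·11 + 4·10 = 98.
Best is 99.

99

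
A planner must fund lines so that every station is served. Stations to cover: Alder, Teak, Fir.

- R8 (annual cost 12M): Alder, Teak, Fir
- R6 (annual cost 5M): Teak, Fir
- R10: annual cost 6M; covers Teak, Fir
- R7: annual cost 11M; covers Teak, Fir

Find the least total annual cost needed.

12

The greedy cost-per-new-station heuristic would pick R6 and R8 for 17, but a cheaper cover exists.
R8 alone covers Alder, Teak, Fir — every station.
Total annual cost: 12.
No cover costs less than 12.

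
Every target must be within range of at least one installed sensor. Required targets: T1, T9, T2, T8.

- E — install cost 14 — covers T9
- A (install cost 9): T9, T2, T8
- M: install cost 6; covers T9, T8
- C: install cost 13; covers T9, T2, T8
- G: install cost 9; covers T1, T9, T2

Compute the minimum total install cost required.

15

This is an integer covering problem.
The greedy cost-per-new-target heuristic would pick A and G for 18, but a cheaper cover exists.
Choose M and G: together they cover T1, T9, T2, T8 — every target.
Total install cost: 6 + 9 = 15.
No cover costs less than 15.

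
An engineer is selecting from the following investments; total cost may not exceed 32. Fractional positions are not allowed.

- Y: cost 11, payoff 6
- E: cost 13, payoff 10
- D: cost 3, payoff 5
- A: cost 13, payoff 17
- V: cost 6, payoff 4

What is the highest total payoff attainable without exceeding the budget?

Treat it as a binary knapsack problem.
Allowing fractional choices, the relaxed optimum would be about 34.0, but investments are indivisible.
E + A + V: cost 13 + 13 + 6 = 32 ≤ 32, payoff 10 + 17 + 4 = 31.
Y + D + A: cost 11 + 3 + 13 = 27 ≤ 32, payoff 6 + 5 + 17 = 28.
E + D + A: cost 13 + 3 + 13 = 29 ≤ 32, payoff 10 + 5 + 17 = 32.
Best is E, D, and A with total payoff 32.

32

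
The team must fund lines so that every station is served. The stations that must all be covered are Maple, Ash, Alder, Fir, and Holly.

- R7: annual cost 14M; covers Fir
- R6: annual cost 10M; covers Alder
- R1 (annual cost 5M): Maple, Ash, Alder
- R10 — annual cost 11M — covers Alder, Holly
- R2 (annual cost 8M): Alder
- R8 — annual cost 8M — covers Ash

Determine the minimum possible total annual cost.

30

Choose R7, R1, and R10: together they cover Maple, Ash, Alder, Fir, Holly — every station.
Total annual cost: 14 + 5 + 11 = 30.
No cover costs less than 30.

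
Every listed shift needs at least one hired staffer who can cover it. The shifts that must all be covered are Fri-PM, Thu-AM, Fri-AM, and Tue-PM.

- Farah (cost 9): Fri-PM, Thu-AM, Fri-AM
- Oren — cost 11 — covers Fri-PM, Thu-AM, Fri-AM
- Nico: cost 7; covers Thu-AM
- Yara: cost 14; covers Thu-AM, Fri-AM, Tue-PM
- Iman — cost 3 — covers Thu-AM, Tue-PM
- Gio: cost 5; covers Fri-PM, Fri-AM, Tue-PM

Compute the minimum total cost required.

This is a weighted set-cover instance.
Choose Iman and Gio: together they cover Fri-PM, Thu-AM, Fri-AM, Tue-PM — every shift.
Total cost: 3 + 5 = 8.
No cover costs less than 8.

8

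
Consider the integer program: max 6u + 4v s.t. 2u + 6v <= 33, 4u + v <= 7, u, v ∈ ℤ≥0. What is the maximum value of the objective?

Relaxing integrality, the LP optimum is 23.91 at (u,v) = (0.409, 5.36), which is not an integer point.
(u,v)=(0,5): 2·0+6·5=30≤33, 4·0+1·5=5≤7, objective 20.
(u,v)=(0,4): 2·0+6·4=24≤33, 4·0+1·4=4≤7, objective 16.
No feasible integer point exceeds 20.

20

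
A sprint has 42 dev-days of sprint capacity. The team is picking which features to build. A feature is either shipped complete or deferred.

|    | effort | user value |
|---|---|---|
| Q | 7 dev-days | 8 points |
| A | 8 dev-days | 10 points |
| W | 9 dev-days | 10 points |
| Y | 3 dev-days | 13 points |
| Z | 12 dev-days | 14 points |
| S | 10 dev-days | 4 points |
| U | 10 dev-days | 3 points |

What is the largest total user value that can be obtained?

55

Treat it as a binary knapsack problem.
Allowing fractional choices, the relaxed optimum would be about 56.2, but features are indivisible.
A + W + Y + Z + S: effort 8 + 9 + 3 + 12 + 10 = 42 ≤ 42, user value 10 + 10 + 13 + 14 + 4 = 51.
Q + A + W + Y + Z: effort 7 + 8 + 9 + 3 + 12 = 39 ≤ 42, user value 8 + 10 + 10 + 13 + 14 = 55.
A + W + Y + Z + U: effort 8 + 9 + 3 + 12 + 10 = 42 ≤ 42, user value 10 + 10 + 13 + 14 + 3 = 50.
Best is Q, A, W, Y, and Z with total user value 55.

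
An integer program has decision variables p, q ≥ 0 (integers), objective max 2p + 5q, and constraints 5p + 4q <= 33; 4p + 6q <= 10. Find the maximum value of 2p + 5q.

(p,q)=(1,1): 5·1+4·1=9≤33, 4·1+6·1=10≤10, objective 7.
(p,q)=(0,1): 5·0+4·1=4≤33, 4·0+6·1=6≤10, objective 5.
(p,q)=(2,0): 5·2+4·0=10≤33, 4·2+6·0=8≤10, objective 4.
(p,q)=(1,0): 5·1+4·0=5≤33, 4·1+6·0=4≤10, objective 2.
The best lattice point is (1,1), giving 7.

7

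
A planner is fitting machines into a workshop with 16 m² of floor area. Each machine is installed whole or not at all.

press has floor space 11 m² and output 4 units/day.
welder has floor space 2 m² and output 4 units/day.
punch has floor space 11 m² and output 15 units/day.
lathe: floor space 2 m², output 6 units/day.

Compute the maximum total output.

25

Allowing fractional choices, the relaxed optimum would be about 25.4, but machines are indivisible.
welder + punch: floor space 2 + 11 = 13 ≤ 16, output 4 + 15 = 19.
welder + punch + lathe: floor space 2 + 11 + 2 = 15 ≤ 16, output 4 + 15 + 6 = 25.
punch + lathe: floor space 11 + 2 = 13 ≤ 16, output 15 + 6 = 21.
Best is welder, punch, and lathe with total output 25.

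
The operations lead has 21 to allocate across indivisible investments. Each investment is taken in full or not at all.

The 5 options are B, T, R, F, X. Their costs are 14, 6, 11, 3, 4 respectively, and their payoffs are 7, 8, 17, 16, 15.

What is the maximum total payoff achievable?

This is a 0-1 knapsack instance.
T + R + F: cost 6 + 11 + 3 = 20 ≤ 21, payoff 8 + 17 + 16 = 41.
R + F + X: cost 11 + 3 + 4 = 18 ≤ 21, payoff 17 + 16 + 15 = 48.
Best is R, F, and X with total payoff 48.

48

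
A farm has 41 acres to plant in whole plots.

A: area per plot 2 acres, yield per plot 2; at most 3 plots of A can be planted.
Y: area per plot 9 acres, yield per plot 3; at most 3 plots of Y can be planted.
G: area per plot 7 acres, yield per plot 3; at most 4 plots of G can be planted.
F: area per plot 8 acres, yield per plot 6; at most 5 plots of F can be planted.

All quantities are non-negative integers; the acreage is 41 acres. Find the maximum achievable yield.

3×A and 4×F: area 38 ≤ 41, yield 3·2 + 4·6 = 30.
5×F: area 40 ≤ 41, yield 5·6 = 30.
Best is 30.

30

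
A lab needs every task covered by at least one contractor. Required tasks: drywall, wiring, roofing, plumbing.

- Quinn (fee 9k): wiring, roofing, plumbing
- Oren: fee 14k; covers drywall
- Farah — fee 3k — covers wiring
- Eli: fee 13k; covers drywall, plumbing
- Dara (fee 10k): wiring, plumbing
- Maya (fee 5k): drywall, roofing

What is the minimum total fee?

The greedy cost-per-new-task heuristic would pick Maya, Farah, and Quinn for 17, but a cheaper cover exists.
Choose Quinn and Maya: together they cover drywall, wiring, roofing, plumbing — every task.
Total fee: 9 + 5 = 14.
No cover costs less than 14.

14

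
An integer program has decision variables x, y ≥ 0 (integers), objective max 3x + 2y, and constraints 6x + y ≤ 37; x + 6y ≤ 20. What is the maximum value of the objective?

The continuous relaxation peaks at (5.77, 2.37) with value 22.06; rounding to a feasible lattice point costs some objective.
(x,y)=(6,1) is feasible, giving 20.
(x,y)=(5,2) is feasible, giving 19.
The best lattice point is (6,1), giving 20.

20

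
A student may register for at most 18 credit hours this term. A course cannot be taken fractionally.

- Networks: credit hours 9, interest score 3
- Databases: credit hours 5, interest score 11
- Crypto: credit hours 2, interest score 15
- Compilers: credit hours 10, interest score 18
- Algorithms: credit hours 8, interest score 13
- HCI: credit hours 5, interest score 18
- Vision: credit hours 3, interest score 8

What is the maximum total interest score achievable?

This is an integer program with binary decision variables.
Take Crypto, Algorithms, HCI, and Vision: credit hours 2 + 8 + 5 + 3 = 18 ≤ 18, interest score 15 + 13 + 18 + 8 = 54.
No other feasible combination does better.

54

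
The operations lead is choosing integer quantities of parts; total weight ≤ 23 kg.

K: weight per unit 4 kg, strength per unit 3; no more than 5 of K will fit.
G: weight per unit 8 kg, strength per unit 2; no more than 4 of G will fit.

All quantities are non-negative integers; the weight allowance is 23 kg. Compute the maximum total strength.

This is a bounded integer knapsack.
K has the best ratio (3/4); taking only K gives at most 5×3 = 15 (stopped by the weight limit).
Optimal: 5×K: weight 20 ≤ 23, strength 5·3 = 15.

15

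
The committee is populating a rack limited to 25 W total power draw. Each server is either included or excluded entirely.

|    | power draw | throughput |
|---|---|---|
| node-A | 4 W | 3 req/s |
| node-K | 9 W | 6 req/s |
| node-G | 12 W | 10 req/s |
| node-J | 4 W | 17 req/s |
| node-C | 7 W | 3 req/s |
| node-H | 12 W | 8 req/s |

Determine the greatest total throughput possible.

Allowing fractional choices, the relaxed optimum would be about 33.3, but servers are indivisible.
node-K + node-G + node-J: power draw 9 + 12 + 4 = 25 ≤ 25, throughput 6 + 10 + 17 = 33.
node-K + node-J + node-H: power draw 9 + 4 + 12 = 25 ≤ 25, throughput 6 + 17 + 8 = 31.
node-A + node-G + node-J: power draw 4 + 12 + 4 = 20 ≤ 25, throughput 3 + 10 + 17 = 30.
Best is node-K, node-G, and node-J with total throughput 33.

33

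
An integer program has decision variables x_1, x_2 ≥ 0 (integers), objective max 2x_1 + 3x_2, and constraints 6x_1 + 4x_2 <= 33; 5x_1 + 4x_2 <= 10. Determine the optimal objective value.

6

(x_1,x_2)=(0,2): 6·0+4·2=8≤33, 5·0+4·2=8≤10, objective 6.
(x_1,x_2)=(1,1): 6·1+4·1=10≤33, 5·1+4·1=9≤10, objective 5.
(x_1,x_2)=(0,1): 6·0+4·1=4≤33, 5·0+4·1=4≤10, objective 3.
Maximum is 6 at (x_1,x_2)=(0,2).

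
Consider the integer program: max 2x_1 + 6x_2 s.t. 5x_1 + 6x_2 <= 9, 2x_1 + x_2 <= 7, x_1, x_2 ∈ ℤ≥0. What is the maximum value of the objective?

6

Relaxing integrality, the LP optimum is 9.00 at (x_1,x_2) = (0, 1.5), which is not an integer point.
(x_1,x_2)=(0,1) is feasible, giving 6.
(x_1,x_2)=(1,0) is feasible, giving 2.
(x_1,x_2)=(0,0) is feasible, giving 0.
No feasible integer point exceeds 6.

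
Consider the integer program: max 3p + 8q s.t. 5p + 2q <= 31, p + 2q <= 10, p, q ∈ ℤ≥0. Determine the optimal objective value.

40

(p,q)=(0,5): 5·0+2·5=10≤31, 1·0+2·5=10≤10, objective 40.
(p,q)=(1,4): 5·1+2·4=13≤31, 1·1+2·4=9≤10, objective 35.
(p,q)=(0,4): 5·0+2·4=8≤31, 1·0+2·4=8≤10, objective 32.
Maximum is 40 at (p,q)=(0,5).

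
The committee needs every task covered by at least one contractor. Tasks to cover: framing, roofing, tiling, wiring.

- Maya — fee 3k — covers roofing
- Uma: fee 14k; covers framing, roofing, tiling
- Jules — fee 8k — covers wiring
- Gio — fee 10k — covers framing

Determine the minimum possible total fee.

This is an integer covering problem.
The greedy cost-per-new-task heuristic would pick Maya, Uma, and Jules for 25, but a cheaper cover exists.
Choose Uma and Jules: together they cover framing, roofing, tiling, wiring — every task.
Total fee: 14 + 8 = 22.
No cover costs less than 22.

22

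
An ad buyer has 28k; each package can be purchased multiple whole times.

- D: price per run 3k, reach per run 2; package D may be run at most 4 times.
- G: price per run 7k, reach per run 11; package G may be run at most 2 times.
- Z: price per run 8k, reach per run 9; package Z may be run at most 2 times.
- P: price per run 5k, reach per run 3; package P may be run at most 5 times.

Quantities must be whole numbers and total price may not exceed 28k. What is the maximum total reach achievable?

35

This is a bounded integer knapsack.
G has the best ratio (11/7); taking only G gives at most 2×11 = 22 (stopped by the supply cap of 2).
Mixing does better — 2×D, 2×G, and 1×Z: price 28 ≤ 28, reach 2·2 + 2·11 + 1·9 = 35.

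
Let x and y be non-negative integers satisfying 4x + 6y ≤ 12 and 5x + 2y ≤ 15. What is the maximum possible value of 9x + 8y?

(x,y)=(3,0): 4·3+6·0=12≤12, 5·3+2·0=15≤15, objective 27.
(x,y)=(2,0): 4·2+6·0=8≤12, 5·2+2·0=10≤15, objective 18.
The best lattice point is (3,0), giving 27.

27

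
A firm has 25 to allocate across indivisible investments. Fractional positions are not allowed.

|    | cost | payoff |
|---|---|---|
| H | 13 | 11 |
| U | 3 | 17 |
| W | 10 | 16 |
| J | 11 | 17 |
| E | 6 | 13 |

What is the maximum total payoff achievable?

U + W + J: cost 3 + 10 + 11 = 24 ≤ 25, payoff 17 + 16 + 17 = 50.
U + W + E: cost 3 + 10 + 6 = 19 ≤ 25, payoff 17 + 16 + 13 = 46.
U + J + E: cost 3 + 11 + 6 = 20 ≤ 25, payoff 17 + 17 + 13 = 47.
Best is U, W, and J with total payoff 50.

50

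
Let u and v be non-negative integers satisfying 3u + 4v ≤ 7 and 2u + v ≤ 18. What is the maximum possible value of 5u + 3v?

10

Relaxing integrality, the LP optimum is 11.67 at (u,v) = (2.33, 0), which is not an integer point.
(u,v)=(2,0): 3·2+4·0=6≤7, 2·2+1·0=4≤18, objective 10.
(u,v)=(1,1): 3·1+4·1=7≤7, 2·1+1·1=3≤18, objective 8.
(u,v)=(1,0): 3·1+4·0=3≤7, 2·1+1·0=2≤18, objective 5.
No feasible integer point exceeds 10.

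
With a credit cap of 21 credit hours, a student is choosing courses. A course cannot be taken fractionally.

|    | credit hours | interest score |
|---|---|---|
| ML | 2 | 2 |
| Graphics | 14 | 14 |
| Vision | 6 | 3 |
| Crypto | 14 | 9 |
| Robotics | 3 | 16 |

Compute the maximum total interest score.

32

ML + Crypto + Robotics: credit hours 2 + 14 + 3 = 19 ≤ 21, interest score 2 + 9 + 16 = 27.
Graphics + Robotics: credit hours 14 + 3 = 17 ≤ 21, interest score 14 + 16 = 30.
ML + Graphics + Robotics: credit hours 2 + 14 + 3 = 19 ≤ 21, interest score 2 + 14 + 16 = 32.
Best is ML, Graphics, and Robotics with total interest score 32.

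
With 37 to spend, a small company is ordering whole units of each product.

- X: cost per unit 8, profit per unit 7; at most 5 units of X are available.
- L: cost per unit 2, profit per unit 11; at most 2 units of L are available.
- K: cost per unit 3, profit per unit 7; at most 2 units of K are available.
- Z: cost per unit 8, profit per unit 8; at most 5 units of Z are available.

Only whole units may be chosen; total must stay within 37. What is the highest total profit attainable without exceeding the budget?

60

L has the best ratio (11/2); taking only L gives at most 2×11 = 22 (stopped by the supply cap of 2).
Mixing does better — 2×L, 2×K, and 3×Z: cost 34 ≤ 37, profit 2·11 + 2·7 + 3·8 = 60.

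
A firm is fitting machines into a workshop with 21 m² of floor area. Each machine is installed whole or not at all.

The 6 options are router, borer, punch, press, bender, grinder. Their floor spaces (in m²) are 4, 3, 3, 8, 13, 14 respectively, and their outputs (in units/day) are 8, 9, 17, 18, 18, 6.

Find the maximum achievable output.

This is an integer program with binary decision variables.
Allowing fractional choices, the relaxed optimum would be about 56.2, but machines are indivisible.
borer + punch + bender: floor space 3 + 3 + 13 = 19 ≤ 21, output 9 + 17 + 18 = 44.
router + borer + punch + press: floor space 4 + 3 + 3 + 8 = 18 ≤ 21, output 8 + 9 + 17 + 18 = 52.
borer + punch + press: floor space 3 + 3 + 8 = 14 ≤ 21, output 9 + 17 + 18 = 44.
Best is router, borer, punch, and press with total output 52.

52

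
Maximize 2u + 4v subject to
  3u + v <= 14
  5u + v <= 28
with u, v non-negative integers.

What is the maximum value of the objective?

56

(u,v)=(0,14): 3·0+1·14=14≤14, 5·0+1·14=14≤28, objective 56.
(u,v)=(0,13): 3·0+1·13=13≤14, 5·0+1·13=13≤28, objective 52.
The best lattice point is (0,14), giving 56.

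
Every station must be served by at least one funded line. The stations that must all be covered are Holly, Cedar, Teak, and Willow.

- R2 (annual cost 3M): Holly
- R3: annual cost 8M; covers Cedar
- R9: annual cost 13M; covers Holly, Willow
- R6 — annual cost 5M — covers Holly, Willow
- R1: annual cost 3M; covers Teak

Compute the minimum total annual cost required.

16

Choose R3, R6, and R1: together they cover Holly, Cedar, Teak, Willow — every station.
Total annual cost: 8 + 5 + 3 = 16.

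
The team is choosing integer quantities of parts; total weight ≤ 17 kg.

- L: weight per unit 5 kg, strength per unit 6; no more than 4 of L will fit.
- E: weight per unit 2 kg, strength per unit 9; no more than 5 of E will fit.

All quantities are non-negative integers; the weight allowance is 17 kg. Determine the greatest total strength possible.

51

5×E: weight 10 ≤ 17, strength 5·9 = 45.
1×L and 5×E: weight 15 ≤ 17, strength 1·6 + 5·9 = 51.
Best is 51.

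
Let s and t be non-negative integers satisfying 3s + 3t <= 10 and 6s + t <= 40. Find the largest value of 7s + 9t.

27

(s,t)=(0,3) is feasible, giving 27.
(s,t)=(1,2) is feasible, giving 25.
(s,t)=(0,2) is feasible, giving 18.
The best lattice point is (0,3), giving 27.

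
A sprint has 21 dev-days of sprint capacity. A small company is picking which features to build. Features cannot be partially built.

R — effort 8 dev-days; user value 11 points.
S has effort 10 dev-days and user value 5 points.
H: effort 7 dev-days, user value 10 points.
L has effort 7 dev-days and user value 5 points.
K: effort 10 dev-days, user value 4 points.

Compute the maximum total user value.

Allowing fractional choices, the relaxed optimum would be about 25.3, but features are indivisible.
R + H: effort 8 + 7 = 15 ≤ 21, user value 11 + 10 = 21.
R + L: effort 8 + 7 = 15 ≤ 21, user value 11 + 5 = 16.
Best is R and H with total user value 21.

21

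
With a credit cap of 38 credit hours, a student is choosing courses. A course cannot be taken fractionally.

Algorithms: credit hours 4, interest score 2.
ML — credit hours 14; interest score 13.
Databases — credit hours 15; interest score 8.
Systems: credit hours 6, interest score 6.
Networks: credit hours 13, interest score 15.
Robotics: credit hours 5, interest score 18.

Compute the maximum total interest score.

52

Treat it as a binary knapsack problem.
ML + Systems + Networks + Robotics: credit hours 14 + 6 + 13 + 5 = 38 ≤ 38, interest score 13 + 6 + 15 + 18 = 52.
Algorithms + ML + Networks + Robotics: credit hours 4 + 14 + 13 + 5 = 36 ≤ 38, interest score 2 + 13 + 15 + 18 = 48.
Best is ML, Systems, Networks, and Robotics with total interest score 52.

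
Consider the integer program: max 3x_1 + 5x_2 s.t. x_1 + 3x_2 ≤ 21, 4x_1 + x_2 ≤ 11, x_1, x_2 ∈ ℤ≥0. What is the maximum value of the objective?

Relaxing integrality, the LP optimum is 36.45 at (x_1,x_2) = (1.09, 6.64), which is not an integer point.
(x_1,x_2)=(0,7): 1·0+3·7=21≤21, 4·0+1·7=7≤11, objective 35.
(x_1,x_2)=(1,6): 1·1+3·6=19≤21, 4·1+1·6=10≤11, objective 33.
(x_1,x_2)=(0,6): 1·0+3·6=18≤21, 4·0+1·6=6≤11, objective 30.
The best lattice point is (0,7), giving 35.

35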